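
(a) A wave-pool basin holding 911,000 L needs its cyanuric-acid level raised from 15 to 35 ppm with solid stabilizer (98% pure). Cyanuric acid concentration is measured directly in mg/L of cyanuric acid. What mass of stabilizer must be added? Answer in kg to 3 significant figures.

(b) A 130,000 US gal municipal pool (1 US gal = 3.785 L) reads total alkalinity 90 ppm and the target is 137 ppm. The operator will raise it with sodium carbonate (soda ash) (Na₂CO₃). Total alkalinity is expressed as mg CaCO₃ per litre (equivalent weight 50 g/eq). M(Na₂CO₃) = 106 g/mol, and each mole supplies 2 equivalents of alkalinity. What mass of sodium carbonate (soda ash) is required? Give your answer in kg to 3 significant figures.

(a) CYA to add: (35 − 15) = 20 mg/L × 911,000 L = 18,220 g cyanuric acid.
(a) At 98% purity: 18,220 / 0.98 = 18,590 g product.

(b) Volume: 130,000 US gal × 3.785 L/gal = 492,050 L.
(b) Alkalinity to add: (137 − 90) = 47 mg/L as CaCO₃ × 492,050 L = 23,130 g as CaCO₃.
(b) Equivalents: 23,130 g ÷ 50 g/eq = 462.5 eq.
(b) Each mole of Na₂CO₃ supplies 2 eq, so 462.5 / 2 = 231.3 mol.
(b) Mass: 231.3 mol × 106 g/mol = 24,510 g.

(a) 18.6 kg; (b) 24.5 kg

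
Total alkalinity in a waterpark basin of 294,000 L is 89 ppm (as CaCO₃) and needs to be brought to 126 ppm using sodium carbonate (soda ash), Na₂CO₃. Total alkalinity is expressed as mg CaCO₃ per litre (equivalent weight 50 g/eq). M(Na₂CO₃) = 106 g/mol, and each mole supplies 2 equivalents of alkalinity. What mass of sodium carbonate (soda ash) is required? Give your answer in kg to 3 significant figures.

11.5 kg

Alkalinity to add: (126 − 89) = 37 mg/L as CaCO₃ × 294,000 L = 10,880 g as CaCO₃.
Equivalents: 10,880 g ÷ 50 g/eq = 217.6 eq.
Each mole of Na₂CO₃ supplies 2 eq, so 217.6 / 2 = 108.8 mol.
Mass: 108.8 mol × 106 g/mol = 11,530 g.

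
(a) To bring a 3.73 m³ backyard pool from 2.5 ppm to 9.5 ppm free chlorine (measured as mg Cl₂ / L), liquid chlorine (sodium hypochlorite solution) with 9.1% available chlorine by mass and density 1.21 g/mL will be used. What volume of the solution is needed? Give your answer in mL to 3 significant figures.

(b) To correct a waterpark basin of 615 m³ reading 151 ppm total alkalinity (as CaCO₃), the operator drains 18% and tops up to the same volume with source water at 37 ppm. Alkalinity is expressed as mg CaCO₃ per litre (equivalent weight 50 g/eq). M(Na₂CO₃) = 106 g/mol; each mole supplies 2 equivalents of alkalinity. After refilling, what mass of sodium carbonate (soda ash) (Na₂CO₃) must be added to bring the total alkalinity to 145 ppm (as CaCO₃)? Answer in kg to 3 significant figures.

(a) Volume: 3.73 m³ = 3,730 L.
(a) Chlorine deficit: 9.5 − 2.5 = 7 ppm = 7 mg/L as Cl₂.
(a) Cl₂ equivalent needed: 7 mg/L × 3,730 L = 26,110 mg = 26.11 g.
(a) Product at 9.1% available chlorine: 26.11 / 0.091 = 286.9 g.
(a) Volume at density 1.21 g/mL: 286.9 g ÷ 1.21 g/mL = 237.1 mL.

(b) Volume: 615 m³ = 615,000 L.
(b) After draining 18% and refilling: 151 × 0.82 + 37 × 0.18 = 130.48 ppm.
(b) Deficit to target: 145 − 130.48 = 14.52 mg/L.
(b) As CaCO₃: 14.52 mg/L × 615,000 L = 8930 g; ÷ 50 g/eq ÷ 2 = 89.3 mol Na₂CO₃.
(b) Mass: 89.3 × 106 = 9466 g.

(a) 237 mL; (b) 9.47 kg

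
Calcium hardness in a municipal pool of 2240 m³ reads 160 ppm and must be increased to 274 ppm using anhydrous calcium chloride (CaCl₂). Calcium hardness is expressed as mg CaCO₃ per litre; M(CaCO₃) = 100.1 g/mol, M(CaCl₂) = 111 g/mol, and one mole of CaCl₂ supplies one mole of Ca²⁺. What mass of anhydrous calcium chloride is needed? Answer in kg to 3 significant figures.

Volume: 2240 m³ = 2,240,000 L.
Hardness to add: (274 − 160) = 114 mg/L as CaCO₃ × 2,240,000 L = 255,400 g as CaCO₃.
Moles of Ca²⁺ (1 mol Ca²⁺ ≡ 1 mol CaCO₃): 255,400 / 100.1 g/mol = 2551 mol.
Mass of CaCl₂: 2551 × 111 = 283,200 g.

283 kg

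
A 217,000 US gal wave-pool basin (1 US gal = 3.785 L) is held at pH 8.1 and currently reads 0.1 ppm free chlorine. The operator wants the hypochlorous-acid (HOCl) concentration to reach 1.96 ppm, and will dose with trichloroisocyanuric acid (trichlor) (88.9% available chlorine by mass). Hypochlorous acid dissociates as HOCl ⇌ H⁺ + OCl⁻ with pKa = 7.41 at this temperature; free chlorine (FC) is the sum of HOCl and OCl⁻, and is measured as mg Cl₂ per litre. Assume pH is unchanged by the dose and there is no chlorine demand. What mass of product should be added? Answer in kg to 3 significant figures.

10.6 kg

Volume: 217,000 US gal × 3.785 L/gal = 821,345 L.
[OCl⁻]/[HOCl] = 10^(pH − pKa) = 10^(8.1 − 7.41) = 4.898; fraction as HOCl = 1/(1 + 4.898) = 0.1696.
Free chlorine required for 1.96 ppm HOCl: 1.96 / 0.1696 = 11.56 ppm.
FC to add: 11.56 − 0.1 = 11.46 mg/L as Cl₂.
Cl₂ equivalent: 11.46 mg/L × 821,345 L = 9412 g.
Product at 88.9% available Cl: 9412 / 0.889 = 10,590 g.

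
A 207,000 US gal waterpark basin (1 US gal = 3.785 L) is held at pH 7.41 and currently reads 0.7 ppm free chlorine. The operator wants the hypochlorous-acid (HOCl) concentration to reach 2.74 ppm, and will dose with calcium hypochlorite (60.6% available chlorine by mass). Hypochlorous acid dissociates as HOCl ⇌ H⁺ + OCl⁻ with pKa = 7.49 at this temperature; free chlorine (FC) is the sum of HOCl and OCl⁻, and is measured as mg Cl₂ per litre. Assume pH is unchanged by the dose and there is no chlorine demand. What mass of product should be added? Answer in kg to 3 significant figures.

5.58 kg

Volume: 207,000 US gal × 3.785 L/gal = 783,495 L.
[OCl⁻]/[HOCl] = 10^(pH − pKa) = 10^(7.41 − 7.49) = 0.8318; fraction as HOCl = 1/(1 + 0.8318) = 0.5459.
Free chlorine required for 2.74 ppm HOCl: 2.74 / 0.5459 = 5.019 ppm.
FC to add: 5.019 − 0.7 = 4.319 mg/L as Cl₂.
Cl₂ equivalent: 4.319 mg/L × 783,495 L = 3384 g.
Product at 60.6% available Cl: 3384 / 0.606 = 5584 g.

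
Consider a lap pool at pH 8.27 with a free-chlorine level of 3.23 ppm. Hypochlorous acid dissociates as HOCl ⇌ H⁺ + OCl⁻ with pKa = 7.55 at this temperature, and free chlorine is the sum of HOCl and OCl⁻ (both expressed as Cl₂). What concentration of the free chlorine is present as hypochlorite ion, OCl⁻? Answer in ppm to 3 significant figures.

2.71 ppm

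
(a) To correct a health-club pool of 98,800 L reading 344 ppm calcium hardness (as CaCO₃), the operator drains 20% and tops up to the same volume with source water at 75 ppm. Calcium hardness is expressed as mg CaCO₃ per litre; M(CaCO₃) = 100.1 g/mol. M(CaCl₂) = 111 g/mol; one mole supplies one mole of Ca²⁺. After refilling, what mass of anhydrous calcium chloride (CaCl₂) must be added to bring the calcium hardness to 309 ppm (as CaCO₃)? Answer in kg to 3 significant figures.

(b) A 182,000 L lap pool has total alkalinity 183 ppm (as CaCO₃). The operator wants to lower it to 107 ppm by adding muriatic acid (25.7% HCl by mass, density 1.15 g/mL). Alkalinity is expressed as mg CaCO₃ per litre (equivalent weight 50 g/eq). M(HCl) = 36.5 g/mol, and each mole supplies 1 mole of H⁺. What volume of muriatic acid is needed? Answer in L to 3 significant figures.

(a) After draining 20% and refilling: 344 × 0.80 + 75 × 0.20 = 290.2 ppm.
(a) Deficit to target: 309 − 290.2 = 18.8 mg/L.
(a) As CaCO₃: 18.8 mg/L × 98,800 L = 1857 g; ÷ 100.1 = 18.56 mol Ca²⁺.
(a) Mass: 18.56 × 111 = 2060 g.

(b) Alkalinity to neutralize: (183 − 107) = 76 mg/L as CaCO₃ × 182,000 L = 13,830 g as CaCO₃.
(b) Equivalents of H⁺ required: 13,830 ÷ 50 g/eq = 276.6 eq = 276.6 mol HCl.
(b) Mass of HCl: 276.6 × 36.5 = 10,100 g.
(b) Mass of 25.7% solution: 10,100 / 0.257 = 39,290 g.
(b) Volume: 39,290 g ÷ 1.15 g/mL = 34,160 mL.

(a) 2.06 kg; (b) 34.2 L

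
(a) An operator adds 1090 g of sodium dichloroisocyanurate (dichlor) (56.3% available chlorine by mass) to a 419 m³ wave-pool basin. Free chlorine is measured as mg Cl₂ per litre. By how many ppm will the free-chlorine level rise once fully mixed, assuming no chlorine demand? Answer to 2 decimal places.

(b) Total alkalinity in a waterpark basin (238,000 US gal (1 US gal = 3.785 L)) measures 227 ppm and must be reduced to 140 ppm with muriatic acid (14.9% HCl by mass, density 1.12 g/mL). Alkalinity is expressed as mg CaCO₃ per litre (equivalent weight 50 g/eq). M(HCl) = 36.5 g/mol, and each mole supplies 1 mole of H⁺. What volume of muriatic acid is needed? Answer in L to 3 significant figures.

(a) 1.46 ppm; (b) 343 L

(a) Volume: 419 m³ = 419,000 L.
(a) Available chlorine delivered: 1090 g × 0.563 = 613.7 g as Cl₂.
(a) Concentration rise: 613.7 g / 419,000 L = 1.465 mg/L = 1.46 ppm.

(b) Volume: 238,000 US gal × 3.785 L/gal = 900,830 L.
(b) Alkalinity to neutralize: (227 − 140) = 87 mg/L as CaCO₃ × 900,830 L = 78,370 g as CaCO₃.
(b) Equivalents of H⁺ required: 78,370 ÷ 50 g/eq = 1567 eq = 1567 mol HCl.
(b) Mass of HCl: 1567 × 36.5 = 57,210 g.
(b) Mass of 14.9% solution: 57,210 / 0.149 = 384,000 g.
(b) Volume: 384,000 g ÷ 1.12 g/mL = 342,800 mL.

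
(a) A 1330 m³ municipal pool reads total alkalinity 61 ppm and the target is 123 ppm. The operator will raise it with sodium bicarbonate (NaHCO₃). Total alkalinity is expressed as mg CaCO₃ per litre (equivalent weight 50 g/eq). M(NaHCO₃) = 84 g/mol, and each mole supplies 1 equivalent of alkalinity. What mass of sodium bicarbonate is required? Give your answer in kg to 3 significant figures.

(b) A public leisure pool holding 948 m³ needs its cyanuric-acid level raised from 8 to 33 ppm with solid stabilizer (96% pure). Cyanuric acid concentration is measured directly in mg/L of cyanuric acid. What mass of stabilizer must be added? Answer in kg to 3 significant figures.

(a) Volume: 1330 m³ = 1,330,000 L.
(a) Alkalinity to add: (123 − 61) = 62 mg/L as CaCO₃ × 1,330,000 L = 82,460 g as CaCO₃.
(a) Equivalents: 82,460 g ÷ 50 g/eq = 1649 eq.
(a) NaHCO₃ supplies 1 eq per mole → 1649 mol.
(a) Mass: 1649 mol × 84 g/mol = 138,500 g.

(b) Volume: 948 m³ = 948,000 L.
(b) CYA to add: (33 − 8) = 25 mg/L × 948,000 L = 23,700 g cyanuric acid.
(b) At 96% purity: 23,700 / 0.96 = 24,690 g product.

(a) 139 kg; (b) 24.7 kg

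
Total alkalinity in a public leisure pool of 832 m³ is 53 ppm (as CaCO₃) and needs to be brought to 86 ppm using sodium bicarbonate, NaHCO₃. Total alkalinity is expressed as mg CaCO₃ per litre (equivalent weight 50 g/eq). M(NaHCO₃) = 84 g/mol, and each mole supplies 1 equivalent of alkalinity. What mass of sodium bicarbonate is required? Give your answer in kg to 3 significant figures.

46.1 kg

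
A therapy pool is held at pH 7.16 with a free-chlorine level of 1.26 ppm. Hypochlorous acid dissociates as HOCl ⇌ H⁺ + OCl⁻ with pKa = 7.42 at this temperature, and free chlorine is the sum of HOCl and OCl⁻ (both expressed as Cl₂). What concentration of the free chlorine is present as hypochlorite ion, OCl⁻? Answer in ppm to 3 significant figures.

[OCl⁻]/[HOCl] = 10^(pH − pKa) = 10^(7.16 − 7.42) = 10^-0.26 = 0.5495.
Fraction as HOCl = 1 / (1 + 0.5495) = 0.6454.
OCl⁻ = (1 − 0.6454) × 1.26 ppm = 0.4469 ppm.

0.447 ppm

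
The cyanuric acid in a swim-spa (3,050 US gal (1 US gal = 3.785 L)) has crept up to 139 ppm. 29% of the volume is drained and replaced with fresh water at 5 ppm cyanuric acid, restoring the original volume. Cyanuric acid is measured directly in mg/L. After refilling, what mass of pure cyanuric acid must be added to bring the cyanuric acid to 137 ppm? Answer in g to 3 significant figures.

Volume: 3,050 US gal × 3.785 L/gal = 11,544 L.
After draining 29% and refilling: 139 × 0.71 + 5 × 0.29 = 100.14 ppm.
Deficit to target: 137 − 100.14 = 36.86 mg/L.
Mass: 36.86 mg/L × 11,544 L = 425.5 g cyanuric acid.

426 g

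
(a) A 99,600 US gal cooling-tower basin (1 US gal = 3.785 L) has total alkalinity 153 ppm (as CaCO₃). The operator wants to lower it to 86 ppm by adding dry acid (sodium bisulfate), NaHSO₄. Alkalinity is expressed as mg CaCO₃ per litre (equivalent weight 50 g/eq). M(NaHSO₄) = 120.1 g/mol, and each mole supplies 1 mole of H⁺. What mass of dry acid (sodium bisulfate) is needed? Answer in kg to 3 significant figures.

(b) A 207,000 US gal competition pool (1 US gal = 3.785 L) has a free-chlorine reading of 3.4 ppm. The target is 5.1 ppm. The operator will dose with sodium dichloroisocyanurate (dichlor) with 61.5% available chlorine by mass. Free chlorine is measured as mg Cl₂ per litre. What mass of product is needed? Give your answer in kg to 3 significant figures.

(a) 60.7 kg; (b) 2.17 kg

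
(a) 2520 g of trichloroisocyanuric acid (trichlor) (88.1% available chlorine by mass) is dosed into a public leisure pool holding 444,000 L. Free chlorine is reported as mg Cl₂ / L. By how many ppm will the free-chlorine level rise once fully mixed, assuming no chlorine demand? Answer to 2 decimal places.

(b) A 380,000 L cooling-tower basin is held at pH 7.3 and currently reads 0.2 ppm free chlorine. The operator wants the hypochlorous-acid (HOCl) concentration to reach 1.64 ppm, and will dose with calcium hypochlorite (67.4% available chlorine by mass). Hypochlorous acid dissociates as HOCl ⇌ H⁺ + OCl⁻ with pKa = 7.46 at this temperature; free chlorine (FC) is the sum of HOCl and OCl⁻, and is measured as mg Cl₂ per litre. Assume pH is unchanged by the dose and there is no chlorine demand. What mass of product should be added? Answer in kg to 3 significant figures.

(a) 5.00 ppm; (b) 1.45 kg

(a) Available chlorine delivered: 2520 g × 0.881 = 2220 g as Cl₂.
(a) Concentration rise: 2220 g / 444,000 L = 5 mg/L = 5.00 ppm.

(b) [OCl⁻]/[HOCl] = 10^(pH − pKa) = 10^(7.3 − 7.46) = 0.6918; fraction as HOCl = 1/(1 + 0.6918) = 0.5911.
(b) Free chlorine required for 1.64 ppm HOCl: 1.64 / 0.5911 = 2.775 ppm.
(b) FC to add: 2.775 − 0.2 = 2.575 mg/L as Cl₂.
(b) Cl₂ equivalent: 2.575 mg/L × 380,000 L = 978.3 g.
(b) Product at 67.4% available Cl: 978.3 / 0.674 = 1452 g.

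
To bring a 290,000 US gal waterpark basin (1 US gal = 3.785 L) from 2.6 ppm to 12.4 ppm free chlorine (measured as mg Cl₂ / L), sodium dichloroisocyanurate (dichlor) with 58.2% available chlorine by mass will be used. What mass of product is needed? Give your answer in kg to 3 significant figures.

Volume: 290,000 US gal × 3.785 L/gal = 1,097,650 L.
Chlorine deficit: 12.4 − 2.6 = 9.8 ppm = 9.8 mg/L as Cl₂.
Cl₂ equivalent needed: 9.8 mg/L × 1,097,650 L = 10,760,000 mg = 10,760 g.
Product at 58.2% available chlorine: 10,760 / 0.582 = 18,480 g.

18.5 kg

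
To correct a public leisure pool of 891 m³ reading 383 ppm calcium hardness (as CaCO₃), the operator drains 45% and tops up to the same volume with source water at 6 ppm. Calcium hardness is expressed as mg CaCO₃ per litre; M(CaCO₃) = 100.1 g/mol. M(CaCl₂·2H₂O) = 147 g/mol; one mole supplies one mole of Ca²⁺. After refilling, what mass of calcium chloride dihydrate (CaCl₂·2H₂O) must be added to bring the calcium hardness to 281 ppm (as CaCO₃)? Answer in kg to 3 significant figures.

Volume: 891 m³ = 891,000 L.
After draining 45% and refilling: 383 × 0.55 + 6 × 0.45 = 213.35 ppm.
Deficit to target: 281 − 213.35 = 67.65 mg/L.
As CaCO₃: 67.65 mg/L × 891,000 L = 60,280 g; ÷ 100.1 = 602.2 mol Ca²⁺.
Mass: 602.2 × 147 = 88,520 g.

88.5 kg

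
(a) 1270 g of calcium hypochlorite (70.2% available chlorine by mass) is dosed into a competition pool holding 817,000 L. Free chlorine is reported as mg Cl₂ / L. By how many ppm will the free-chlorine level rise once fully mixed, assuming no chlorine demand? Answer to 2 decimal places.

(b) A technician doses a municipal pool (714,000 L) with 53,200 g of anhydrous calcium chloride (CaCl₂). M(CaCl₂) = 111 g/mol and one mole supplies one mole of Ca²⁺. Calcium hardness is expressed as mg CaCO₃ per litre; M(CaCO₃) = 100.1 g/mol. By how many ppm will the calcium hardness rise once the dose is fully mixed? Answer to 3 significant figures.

(a) 1.09 ppm; (b) 67.2 ppm

(a) Available chlorine delivered: 1270 g × 0.702 = 891.5 g as Cl₂.
(a) Concentration rise: 891.5 g / 817,000 L = 1.091 mg/L = 1.09 ppm.

(b) Moles of Ca²⁺: 53,200 g ÷ 111 g/mol = 479.3 mol.
(b) As CaCO₃: 479.3 mol × 100.1 g/mol = 47,980 g.
(b) Rise: 47,980 g / 714,000 L × 1000 = 67.19 mg/L.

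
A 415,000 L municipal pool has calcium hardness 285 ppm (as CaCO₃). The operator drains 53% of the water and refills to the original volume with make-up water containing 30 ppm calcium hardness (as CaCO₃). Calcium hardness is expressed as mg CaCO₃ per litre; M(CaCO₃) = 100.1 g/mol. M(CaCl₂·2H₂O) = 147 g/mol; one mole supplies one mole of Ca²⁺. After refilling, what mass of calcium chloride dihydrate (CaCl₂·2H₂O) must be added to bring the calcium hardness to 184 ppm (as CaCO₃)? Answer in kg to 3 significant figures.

20.8 kg

After draining 53% and refilling: 285 × 0.47 + 30 × 0.53 = 149.85 ppm.
Deficit to target: 184 − 149.85 = 34.15 mg/L.
As CaCO₃: 34.15 mg/L × 415,000 L = 14,170 g; ÷ 100.1 = 141.6 mol Ca²⁺.
Mass: 141.6 × 147 = 20,810 g.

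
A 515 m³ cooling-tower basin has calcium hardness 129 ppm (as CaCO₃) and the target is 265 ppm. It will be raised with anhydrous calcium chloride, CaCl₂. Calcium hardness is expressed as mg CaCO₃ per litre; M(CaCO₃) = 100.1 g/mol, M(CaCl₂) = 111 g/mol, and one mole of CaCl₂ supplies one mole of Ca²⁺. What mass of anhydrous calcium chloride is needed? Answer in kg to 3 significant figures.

Volume: 515 m³ = 515,000 L.
Hardness to add: (265 − 129) = 136 mg/L as CaCO₃ × 515,000 L = 70,040 g as CaCO₃.
Moles of Ca²⁺ (1 mol Ca²⁺ ≡ 1 mol CaCO₃): 70,040 / 100.1 g/mol = 699.7 mol.
Mass of CaCl₂: 699.7 × 111 = 77,670 g.

77.7 kg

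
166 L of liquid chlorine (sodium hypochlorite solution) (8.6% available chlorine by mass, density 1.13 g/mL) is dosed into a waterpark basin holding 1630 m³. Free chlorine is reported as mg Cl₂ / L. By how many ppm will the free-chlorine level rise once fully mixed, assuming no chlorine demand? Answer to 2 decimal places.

Volume: 1630 m³ = 1,630,000 L.
Mass of solution: 166 L × 1000 mL/L × 1.13 g/mL = 187,600 g.
Available chlorine delivered: 187,600 g × 0.086 = 16,130 g as Cl₂.
Concentration rise: 16,130 g / 1,630,000 L = 9.897 mg/L = 9.90 ppm.

9.90 ppm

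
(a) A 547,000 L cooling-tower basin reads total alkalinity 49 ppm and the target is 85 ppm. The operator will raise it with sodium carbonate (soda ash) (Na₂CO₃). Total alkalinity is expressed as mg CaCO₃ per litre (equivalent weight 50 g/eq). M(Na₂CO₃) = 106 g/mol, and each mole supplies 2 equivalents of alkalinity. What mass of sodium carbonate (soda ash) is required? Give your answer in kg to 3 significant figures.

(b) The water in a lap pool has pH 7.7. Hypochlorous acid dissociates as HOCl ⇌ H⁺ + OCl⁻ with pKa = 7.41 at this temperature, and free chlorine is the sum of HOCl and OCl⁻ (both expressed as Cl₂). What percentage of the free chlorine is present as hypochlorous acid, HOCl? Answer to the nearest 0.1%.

(a) 20.9 kg; (b) 33.9%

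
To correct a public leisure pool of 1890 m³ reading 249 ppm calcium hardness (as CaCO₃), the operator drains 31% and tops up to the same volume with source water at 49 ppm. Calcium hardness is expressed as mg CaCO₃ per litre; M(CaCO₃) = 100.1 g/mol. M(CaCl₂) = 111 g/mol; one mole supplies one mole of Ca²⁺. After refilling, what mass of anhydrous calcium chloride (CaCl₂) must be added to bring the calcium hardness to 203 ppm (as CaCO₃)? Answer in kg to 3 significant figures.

33.5 kg

Volume: 1890 m³ = 1,890,000 L.
After draining 31% and refilling: 249 × 0.69 + 49 × 0.31 = 187 ppm.
Deficit to target: 203 − 187 = 16 mg/L.
As CaCO₃: 16 mg/L × 1,890,000 L = 30,240 g; ÷ 100.1 = 302.1 mol Ca²⁺.
Mass: 302.1 × 111 = 33,530 g.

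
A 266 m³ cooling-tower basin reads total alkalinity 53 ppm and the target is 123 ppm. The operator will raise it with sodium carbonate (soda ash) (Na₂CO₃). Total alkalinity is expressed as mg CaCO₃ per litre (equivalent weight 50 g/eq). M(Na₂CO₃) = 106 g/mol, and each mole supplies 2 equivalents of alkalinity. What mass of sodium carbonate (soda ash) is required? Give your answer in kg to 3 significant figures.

19.7 kg

Volume: 266 m³ = 266,000 L.
Alkalinity to add: (123 − 53) = 70 mg/L as CaCO₃ × 266,000 L = 18,620 g as CaCO₃.
Equivalents: 18,620 g ÷ 50 g/eq = 372.4 eq.
Each mole of Na₂CO₃ supplies 2 eq, so 372.4 / 2 = 186.2 mol.
Mass: 186.2 mol × 106 g/mol = 19,740 g.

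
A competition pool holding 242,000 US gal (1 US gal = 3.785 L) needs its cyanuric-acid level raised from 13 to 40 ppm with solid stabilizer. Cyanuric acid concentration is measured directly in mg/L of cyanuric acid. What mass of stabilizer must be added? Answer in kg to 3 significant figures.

24.7 kg

Volume: 242,000 US gal × 3.785 L/gal = 915,970 L.
CYA to add: (40 − 13) = 27 mg/L × 915,970 L = 24,730 g cyanuric acid.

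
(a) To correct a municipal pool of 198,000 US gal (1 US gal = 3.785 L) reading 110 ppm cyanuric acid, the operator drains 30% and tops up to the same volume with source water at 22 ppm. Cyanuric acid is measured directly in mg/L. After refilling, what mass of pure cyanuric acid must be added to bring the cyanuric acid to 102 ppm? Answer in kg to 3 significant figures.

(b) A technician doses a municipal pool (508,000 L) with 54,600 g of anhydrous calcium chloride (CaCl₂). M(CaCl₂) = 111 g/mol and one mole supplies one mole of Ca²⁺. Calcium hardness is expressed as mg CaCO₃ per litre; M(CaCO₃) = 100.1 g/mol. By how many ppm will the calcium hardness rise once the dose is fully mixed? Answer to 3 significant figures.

(a) Volume: 198,000 US gal × 3.785 L/gal = 749,430 L.
(a) After draining 30% and refilling: 110 × 0.70 + 22 × 0.30 = 83.6 ppm.
(a) Deficit to target: 102 − 83.6 = 18.4 mg/L.
(a) Mass: 18.4 mg/L × 749,430 L = 13,790 g cyanuric acid.

(b) Moles of Ca²⁺: 54,600 g ÷ 111 g/mol = 491.9 mol.
(b) As CaCO₃: 491.9 mol × 100.1 g/mol = 49,240 g.
(b) Rise: 49,240 g / 508,000 L × 1000 = 96.93 mg/L.

(a) 13.8 kg; (b) 96.9 ppm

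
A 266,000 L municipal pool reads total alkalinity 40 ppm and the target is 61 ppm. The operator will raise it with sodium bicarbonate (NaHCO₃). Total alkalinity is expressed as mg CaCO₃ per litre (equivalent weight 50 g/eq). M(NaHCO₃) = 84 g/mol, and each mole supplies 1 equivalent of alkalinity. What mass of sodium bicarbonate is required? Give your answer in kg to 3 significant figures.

9.38 kg

Alkalinity to add: (61 − 40) = 21 mg/L as CaCO₃ × 266,000 L = 5586 g as CaCO₃.
Equivalents: 5586 g ÷ 50 g/eq = 111.7 eq.
NaHCO₃ supplies 1 eq per mole → 111.7 mol.
Mass: 111.7 mol × 84 g/mol = 9384 g.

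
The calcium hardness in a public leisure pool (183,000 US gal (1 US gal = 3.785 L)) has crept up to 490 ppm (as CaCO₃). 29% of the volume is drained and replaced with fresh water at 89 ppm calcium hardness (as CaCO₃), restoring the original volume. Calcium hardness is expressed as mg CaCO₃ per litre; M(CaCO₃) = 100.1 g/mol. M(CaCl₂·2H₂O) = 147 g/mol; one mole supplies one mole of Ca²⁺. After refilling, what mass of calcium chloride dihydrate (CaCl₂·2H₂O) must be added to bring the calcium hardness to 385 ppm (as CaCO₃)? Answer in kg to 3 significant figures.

11.5 kg

Volume: 183,000 US gal × 3.785 L/gal = 692,655 L.
After draining 29% and refilling: 490 × 0.71 + 89 × 0.29 = 373.71 ppm.
Deficit to target: 385 − 373.71 = 11.29 mg/L.
As CaCO₃: 11.29 mg/L × 692,655 L = 7820 g; ÷ 100.1 = 78.12 mol Ca²⁺.
Mass: 78.12 × 147 = 11,480 g.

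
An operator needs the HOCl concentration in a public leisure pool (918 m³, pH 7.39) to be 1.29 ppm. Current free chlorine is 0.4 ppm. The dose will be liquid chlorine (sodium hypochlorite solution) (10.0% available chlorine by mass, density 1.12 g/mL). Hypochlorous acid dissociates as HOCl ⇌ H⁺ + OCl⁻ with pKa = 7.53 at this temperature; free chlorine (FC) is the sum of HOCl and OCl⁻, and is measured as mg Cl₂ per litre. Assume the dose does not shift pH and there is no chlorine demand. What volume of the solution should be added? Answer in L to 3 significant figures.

Volume: 918 m³ = 918,000 L.
[OCl⁻]/[HOCl] = 10^(pH − pKa) = 10^(7.39 − 7.53) = 0.7244; fraction as HOCl = 1/(1 + 0.7244) = 0.5799.
Free chlorine required for 1.29 ppm HOCl: 1.29 / 0.5799 = 2.225 ppm.
FC to add: 2.225 − 0.4 = 1.825 mg/L as Cl₂.
Cl₂ equivalent: 1.825 mg/L × 918,000 L = 1675 g.
Product at 10.0% available Cl: 1675 / 0.1 = 16,750 g.
Volume: 16,750 g ÷ 1.12 g/mL = 14,950 mL.

15.0 L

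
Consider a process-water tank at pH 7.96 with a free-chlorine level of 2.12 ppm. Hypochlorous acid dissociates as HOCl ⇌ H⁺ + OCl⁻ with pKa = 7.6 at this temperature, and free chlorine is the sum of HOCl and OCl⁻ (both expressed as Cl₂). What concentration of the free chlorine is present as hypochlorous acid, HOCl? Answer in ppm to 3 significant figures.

0.644 ppm

[OCl⁻]/[HOCl] = 10^(pH − pKa) = 10^(7.96 − 7.6) = 10^0.36 = 2.291.
Fraction as HOCl = 1 / (1 + 2.291) = 0.3039.
HOCl = 0.3039 × 2.12 ppm = 0.6442 ppm.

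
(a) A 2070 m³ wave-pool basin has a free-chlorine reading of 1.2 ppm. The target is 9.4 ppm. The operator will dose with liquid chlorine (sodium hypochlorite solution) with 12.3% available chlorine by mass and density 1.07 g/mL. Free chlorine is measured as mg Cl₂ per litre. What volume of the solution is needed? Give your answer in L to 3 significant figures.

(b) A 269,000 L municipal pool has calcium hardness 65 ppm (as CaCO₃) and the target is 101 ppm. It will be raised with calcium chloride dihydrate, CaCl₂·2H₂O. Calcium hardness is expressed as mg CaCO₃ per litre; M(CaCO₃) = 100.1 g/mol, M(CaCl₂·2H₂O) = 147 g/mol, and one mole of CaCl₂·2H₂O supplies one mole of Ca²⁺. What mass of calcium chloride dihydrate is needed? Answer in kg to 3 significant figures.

(a) Volume: 2070 m³ = 2,070,000 L.
(a) Chlorine deficit: 9.4 − 1.2 = 8.2 ppm = 8.2 mg/L as Cl₂.
(a) Cl₂ equivalent needed: 8.2 mg/L × 2,070,000 L = 16,970,000 mg = 16,970 g.
(a) Product at 12.3% available chlorine: 16,970 / 0.123 = 138,000 g.
(a) Volume at density 1.07 g/mL: 138,000 g ÷ 1.07 g/mL = 129,000 mL.

(b) Hardness to add: (101 − 65) = 36 mg/L as CaCO₃ × 269,000 L = 9684 g as CaCO₃.
(b) Moles of Ca²⁺ (1 mol Ca²⁺ ≡ 1 mol CaCO₃): 9684 / 100.1 g/mol = 96.74 mol.
(b) Mass of CaCl₂·2H₂O: 96.74 × 147 = 14,220 g.

(a) 129 L; (b) 14.2 kg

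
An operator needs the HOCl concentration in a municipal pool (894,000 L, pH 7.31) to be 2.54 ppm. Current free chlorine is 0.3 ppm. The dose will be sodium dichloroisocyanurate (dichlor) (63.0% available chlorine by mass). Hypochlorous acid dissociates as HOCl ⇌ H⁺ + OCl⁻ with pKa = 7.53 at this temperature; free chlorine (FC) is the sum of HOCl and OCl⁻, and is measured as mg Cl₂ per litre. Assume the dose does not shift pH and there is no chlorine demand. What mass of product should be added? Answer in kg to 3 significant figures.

[OCl⁻]/[HOCl] = 10^(pH − pKa) = 10^(7.31 − 7.53) = 0.6026; fraction as HOCl = 1/(1 + 0.6026) = 0.624.
Free chlorine required for 2.54 ppm HOCl: 2.54 / 0.624 = 4.071 ppm.
FC to add: 4.071 − 0.3 = 3.771 mg/L as Cl₂.
Cl₂ equivalent: 3.771 mg/L × 894,000 L = 3371 g.
Product at 63.0% available Cl: 3371 / 0.63 = 5351 g.

5.35 kg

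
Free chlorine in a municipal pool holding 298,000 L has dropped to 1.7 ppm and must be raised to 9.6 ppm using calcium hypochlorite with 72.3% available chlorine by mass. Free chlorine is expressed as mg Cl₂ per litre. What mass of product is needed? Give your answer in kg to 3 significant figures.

Chlorine deficit: 9.6 − 1.7 = 7.9 ppm = 7.9 mg/L as Cl₂.
Cl₂ equivalent needed: 7.9 mg/L × 298,000 L = 2,354,000 mg = 2354 g.
Product at 72.3% available chlorine: 2354 / 0.723 = 3256 g.

3.26 kg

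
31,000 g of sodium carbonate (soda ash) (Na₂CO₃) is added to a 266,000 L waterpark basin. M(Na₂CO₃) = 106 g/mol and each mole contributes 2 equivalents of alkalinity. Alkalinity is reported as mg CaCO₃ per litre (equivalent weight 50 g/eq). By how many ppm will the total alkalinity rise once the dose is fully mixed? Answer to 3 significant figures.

Moles of Na₂CO₃: 31,000 g ÷ 106 g/mol = 292.5 mol → 584.9 eq of alkalinity.
As CaCO₃: 584.9 eq × 50 g/eq = 29,250 g.
Rise: 29,250 g / 266,000 L × 1000 = 109.9 mg/L.

110 ppm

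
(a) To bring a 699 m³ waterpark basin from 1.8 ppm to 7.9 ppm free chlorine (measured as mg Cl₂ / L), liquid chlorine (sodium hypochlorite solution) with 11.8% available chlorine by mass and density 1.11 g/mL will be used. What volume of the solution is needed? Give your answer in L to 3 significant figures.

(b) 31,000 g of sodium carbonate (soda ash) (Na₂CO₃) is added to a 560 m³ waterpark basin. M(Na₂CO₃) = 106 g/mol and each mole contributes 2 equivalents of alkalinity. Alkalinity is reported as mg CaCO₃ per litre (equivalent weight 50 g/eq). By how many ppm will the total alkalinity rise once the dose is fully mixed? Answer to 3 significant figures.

(a) 32.6 L; (b) 52.2 ppm

(a) Volume: 699 m³ = 699,000 L.
(a) Chlorine deficit: 7.9 − 1.8 = 6.1 ppm = 6.1 mg/L as Cl₂.
(a) Cl₂ equivalent needed: 6.1 mg/L × 699,000 L = 4,264,000 mg = 4264 g.
(a) Product at 11.8% available chlorine: 4264 / 0.118 = 36,130 g.
(a) Volume at density 1.11 g/mL: 36,130 g ÷ 1.11 g/mL = 32,550 mL.

(b) Volume: 560 m³ = 560,000 L.
(b) Moles of Na₂CO₃: 31,000 g ÷ 106 g/mol = 292.5 mol → 584.9 eq of alkalinity.
(b) As CaCO₃: 584.9 eq × 50 g/eq = 29,250 g.
(b) Rise: 29,250 g / 560,000 L × 1000 = 52.22 mg/L.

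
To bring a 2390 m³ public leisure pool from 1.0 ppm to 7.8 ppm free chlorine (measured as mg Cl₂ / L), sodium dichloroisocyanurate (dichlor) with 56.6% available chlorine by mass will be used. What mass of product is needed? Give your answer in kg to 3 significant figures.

Volume: 2390 m³ = 2,390,000 L.
Chlorine deficit: 7.8 − 1.0 = 6.8 ppm = 6.8 mg/L as Cl₂.
Cl₂ equivalent needed: 6.8 mg/L × 2,390,000 L = 16,250,000 mg = 16,250 g.
Product at 56.6% available chlorine: 16,250 / 0.566 = 28,710 g.

28.7 kg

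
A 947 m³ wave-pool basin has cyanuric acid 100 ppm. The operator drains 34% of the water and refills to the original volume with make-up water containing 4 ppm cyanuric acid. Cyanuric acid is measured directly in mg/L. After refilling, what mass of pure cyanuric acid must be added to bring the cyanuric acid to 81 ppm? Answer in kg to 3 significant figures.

12.9 kg

Volume: 947 m³ = 947,000 L.
After draining 34% and refilling: 100 × 0.66 + 4 × 0.34 = 67.36 ppm.
Deficit to target: 81 − 67.36 = 13.64 mg/L.
Mass: 13.64 mg/L × 947,000 L = 12,920 g cyanuric acid.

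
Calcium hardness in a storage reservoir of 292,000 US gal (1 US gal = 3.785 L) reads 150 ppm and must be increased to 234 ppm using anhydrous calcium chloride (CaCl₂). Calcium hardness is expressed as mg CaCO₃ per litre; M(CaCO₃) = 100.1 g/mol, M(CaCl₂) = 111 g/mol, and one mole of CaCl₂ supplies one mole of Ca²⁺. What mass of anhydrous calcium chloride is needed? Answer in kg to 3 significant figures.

Volume: 292,000 US gal × 3.785 L/gal = 1,105,220 L.
Hardness to add: (234 − 150) = 84 mg/L as CaCO₃ × 1,105,220 L = 92,840 g as CaCO₃.
Moles of Ca²⁺ (1 mol Ca²⁺ ≡ 1 mol CaCO₃): 92,840 / 100.1 g/mol = 927.5 mol.
Mass of CaCl₂: 927.5 × 111 = 102,900 g.

103 kg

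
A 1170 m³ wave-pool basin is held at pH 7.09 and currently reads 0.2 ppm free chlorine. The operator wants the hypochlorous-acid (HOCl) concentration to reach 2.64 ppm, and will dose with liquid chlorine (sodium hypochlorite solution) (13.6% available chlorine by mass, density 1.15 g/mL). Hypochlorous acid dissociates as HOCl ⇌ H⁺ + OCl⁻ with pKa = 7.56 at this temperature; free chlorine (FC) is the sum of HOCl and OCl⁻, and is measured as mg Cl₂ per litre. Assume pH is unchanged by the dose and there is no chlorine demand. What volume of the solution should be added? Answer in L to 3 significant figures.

Volume: 1170 m³ = 1,170,000 L.
[OCl⁻]/[HOCl] = 10^(pH − pKa) = 10^(7.09 − 7.56) = 0.3388; fraction as HOCl = 1/(1 + 0.3388) = 0.7469.
Free chlorine required for 2.64 ppm HOCl: 2.64 / 0.7469 = 3.535 ppm.
FC to add: 3.535 − 0.2 = 3.335 mg/L as Cl₂.
Cl₂ equivalent: 3.335 mg/L × 1,170,000 L = 3901 g.
Product at 13.6% available Cl: 3901 / 0.136 = 28,690 g.
Volume: 28,690 g ÷ 1.15 g/mL = 24,950 mL.

24.9 L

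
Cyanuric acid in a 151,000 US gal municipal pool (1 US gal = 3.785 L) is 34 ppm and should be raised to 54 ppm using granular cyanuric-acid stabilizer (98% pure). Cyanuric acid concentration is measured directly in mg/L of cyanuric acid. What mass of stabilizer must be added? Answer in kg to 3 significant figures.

11.7 kg

Volume: 151,000 US gal × 3.785 L/gal = 571,535 L.
CYA to add: (54 − 34) = 20 mg/L × 571,535 L = 11,430 g cyanuric acid.
At 98% purity: 11,430 / 0.98 = 11,660 g product.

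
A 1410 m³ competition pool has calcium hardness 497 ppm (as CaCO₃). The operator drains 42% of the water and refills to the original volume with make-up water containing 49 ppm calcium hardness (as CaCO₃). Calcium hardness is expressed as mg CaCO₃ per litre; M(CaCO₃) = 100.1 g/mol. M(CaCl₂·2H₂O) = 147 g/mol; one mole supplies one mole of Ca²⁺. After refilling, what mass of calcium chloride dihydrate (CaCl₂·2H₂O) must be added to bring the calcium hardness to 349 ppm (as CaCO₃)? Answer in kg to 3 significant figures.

Volume: 1410 m³ = 1,410,000 L.
After draining 42% and refilling: 497 × 0.58 + 49 × 0.42 = 308.84 ppm.
Deficit to target: 349 − 308.84 = 40.16 mg/L.
As CaCO₃: 40.16 mg/L × 1,410,000 L = 56,630 g; ÷ 100.1 = 565.7 mol Ca²⁺.
Mass: 565.7 × 147 = 83,160 g.

83.2 kg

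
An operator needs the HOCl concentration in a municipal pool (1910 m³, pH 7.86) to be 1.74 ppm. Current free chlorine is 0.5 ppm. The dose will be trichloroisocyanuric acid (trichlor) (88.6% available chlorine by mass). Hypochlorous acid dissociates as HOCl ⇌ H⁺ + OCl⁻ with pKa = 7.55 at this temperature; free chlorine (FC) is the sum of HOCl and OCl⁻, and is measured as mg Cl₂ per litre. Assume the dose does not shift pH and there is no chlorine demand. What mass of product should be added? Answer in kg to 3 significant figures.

Volume: 1910 m³ = 1,910,000 L.
[OCl⁻]/[HOCl] = 10^(pH − pKa) = 10^(7.86 − 7.55) = 2.042; fraction as HOCl = 1/(1 + 2.042) = 0.3288.
Free chlorine required for 1.74 ppm HOCl: 1.74 / 0.3288 = 5.293 ppm.
FC to add: 5.293 − 0.5 = 4.793 mg/L as Cl₂.
Cl₂ equivalent: 4.793 mg/L × 1,910,000 L = 9154 g.
Product at 88.6% available Cl: 9154 / 0.886 = 10,330 g.

10.3 kg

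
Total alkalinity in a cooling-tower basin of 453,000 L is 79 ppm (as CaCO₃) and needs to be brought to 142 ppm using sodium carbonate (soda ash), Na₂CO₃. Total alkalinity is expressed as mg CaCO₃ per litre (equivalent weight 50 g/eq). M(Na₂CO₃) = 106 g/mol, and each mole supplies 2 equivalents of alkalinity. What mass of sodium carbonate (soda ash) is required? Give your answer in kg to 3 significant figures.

30.3 kg

Alkalinity to add: (142 − 79) = 63 mg/L as CaCO₃ × 453,000 L = 28,540 g as CaCO₃.
Equivalents: 28,540 g ÷ 50 g/eq = 570.8 eq.
Each mole of Na₂CO₃ supplies 2 eq, so 570.8 / 2 = 285.4 mol.
Mass: 285.4 mol × 106 g/mol = 30,250 g.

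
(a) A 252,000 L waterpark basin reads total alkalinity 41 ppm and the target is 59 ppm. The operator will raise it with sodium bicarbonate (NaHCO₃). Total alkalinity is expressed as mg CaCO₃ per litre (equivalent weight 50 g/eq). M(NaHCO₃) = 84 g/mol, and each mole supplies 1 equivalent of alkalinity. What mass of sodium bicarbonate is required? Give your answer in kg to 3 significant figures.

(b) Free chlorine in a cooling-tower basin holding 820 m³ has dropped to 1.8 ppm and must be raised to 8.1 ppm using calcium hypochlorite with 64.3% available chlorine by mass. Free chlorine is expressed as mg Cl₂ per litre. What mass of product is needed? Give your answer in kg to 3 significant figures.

(a) 7.62 kg; (b) 8.03 kg

(a) Alkalinity to add: (59 − 41) = 18 mg/L as CaCO₃ × 252,000 L = 4536 g as CaCO₃.
(a) Equivalents: 4536 g ÷ 50 g/eq = 90.72 eq.
(a) NaHCO₃ supplies 1 eq per mole → 90.72 mol.
(a) Mass: 90.72 mol × 84 g/mol = 7620 g.

(b) Volume: 820 m³ = 820,000 L.
(b) Chlorine deficit: 8.1 − 1.8 = 6.3 ppm = 6.3 mg/L as Cl₂.
(b) Cl₂ equivalent needed: 6.3 mg/L × 820,000 L = 5,166,000 mg = 5166 g.
(b) Product at 64.3% available chlorine: 5166 / 0.643 = 8034 g.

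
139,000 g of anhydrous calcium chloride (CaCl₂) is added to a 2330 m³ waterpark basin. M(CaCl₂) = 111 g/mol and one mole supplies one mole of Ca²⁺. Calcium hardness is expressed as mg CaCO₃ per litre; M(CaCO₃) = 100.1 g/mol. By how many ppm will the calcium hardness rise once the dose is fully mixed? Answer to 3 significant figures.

Volume: 2330 m³ = 2,330,000 L.
Moles of Ca²⁺: 139,000 g ÷ 111 g/mol = 1252 mol.
As CaCO₃: 1252 mol × 100.1 g/mol = 125,400 g.
Rise: 125,400 g / 2,330,000 L × 1000 = 53.8 mg/L.

53.8 ppm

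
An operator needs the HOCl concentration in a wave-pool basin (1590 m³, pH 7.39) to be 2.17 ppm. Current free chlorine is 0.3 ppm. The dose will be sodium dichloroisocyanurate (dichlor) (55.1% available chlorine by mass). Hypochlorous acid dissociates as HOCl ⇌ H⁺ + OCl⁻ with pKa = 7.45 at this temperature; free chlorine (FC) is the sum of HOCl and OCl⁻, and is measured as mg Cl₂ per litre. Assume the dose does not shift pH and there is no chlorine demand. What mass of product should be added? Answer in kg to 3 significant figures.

10.9 kg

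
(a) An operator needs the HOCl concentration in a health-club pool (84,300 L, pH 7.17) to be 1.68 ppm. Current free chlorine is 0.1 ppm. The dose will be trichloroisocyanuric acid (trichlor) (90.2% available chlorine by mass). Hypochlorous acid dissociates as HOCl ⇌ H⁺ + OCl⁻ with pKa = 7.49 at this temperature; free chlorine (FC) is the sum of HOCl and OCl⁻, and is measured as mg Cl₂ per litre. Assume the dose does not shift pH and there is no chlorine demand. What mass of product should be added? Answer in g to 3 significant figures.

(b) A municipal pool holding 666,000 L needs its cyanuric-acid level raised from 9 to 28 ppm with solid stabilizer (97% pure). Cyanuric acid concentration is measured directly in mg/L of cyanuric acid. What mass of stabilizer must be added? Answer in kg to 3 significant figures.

(a) 223 g; (b) 13.0 kg

(a) [OCl⁻]/[HOCl] = 10^(pH − pKa) = 10^(7.17 − 7.49) = 0.4786; fraction as HOCl = 1/(1 + 0.4786) = 0.6763.
(a) Free chlorine required for 1.68 ppm HOCl: 1.68 / 0.6763 = 2.484 ppm.
(a) FC to add: 2.484 − 0.1 = 2.384 mg/L as Cl₂.
(a) Cl₂ equivalent: 2.384 mg/L × 84,300 L = 201 g.
(a) Product at 90.2% available Cl: 201 / 0.902 = 222.8 g.

(b) CYA to add: (28 − 9) = 19 mg/L × 666,000 L = 12,650 g cyanuric acid.
(b) At 97% purity: 12,650 / 0.97 = 13,050 g product.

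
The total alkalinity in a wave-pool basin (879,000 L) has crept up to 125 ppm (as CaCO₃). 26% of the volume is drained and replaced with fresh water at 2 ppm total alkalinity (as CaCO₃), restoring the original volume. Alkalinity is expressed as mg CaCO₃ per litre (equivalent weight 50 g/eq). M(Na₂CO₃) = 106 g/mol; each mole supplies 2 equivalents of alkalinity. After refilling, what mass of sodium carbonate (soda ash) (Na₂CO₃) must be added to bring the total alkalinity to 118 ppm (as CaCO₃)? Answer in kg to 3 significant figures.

After draining 26% and refilling: 125 × 0.74 + 2 × 0.26 = 93.02 ppm.
Deficit to target: 118 − 93.02 = 24.98 mg/L.
As CaCO₃: 24.98 mg/L × 879,000 L = 21,960 g; ÷ 50 g/eq ÷ 2 = 219.6 mol Na₂CO₃.
Mass: 219.6 × 106 = 23,270 g.

23.3 kg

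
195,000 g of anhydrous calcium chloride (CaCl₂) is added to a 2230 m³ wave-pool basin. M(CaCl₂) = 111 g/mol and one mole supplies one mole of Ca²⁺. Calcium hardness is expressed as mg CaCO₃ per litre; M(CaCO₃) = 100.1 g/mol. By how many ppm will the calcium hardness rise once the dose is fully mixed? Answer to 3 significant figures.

78.9 ppm

Volume: 2230 m³ = 2,230,000 L.
Moles of Ca²⁺: 195,000 g ÷ 111 g/mol = 1757 mol.
As CaCO₃: 1757 mol × 100.1 g/mol = 175,900 g.
Rise: 175,900 g / 2,230,000 L × 1000 = 78.86 mg/L.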